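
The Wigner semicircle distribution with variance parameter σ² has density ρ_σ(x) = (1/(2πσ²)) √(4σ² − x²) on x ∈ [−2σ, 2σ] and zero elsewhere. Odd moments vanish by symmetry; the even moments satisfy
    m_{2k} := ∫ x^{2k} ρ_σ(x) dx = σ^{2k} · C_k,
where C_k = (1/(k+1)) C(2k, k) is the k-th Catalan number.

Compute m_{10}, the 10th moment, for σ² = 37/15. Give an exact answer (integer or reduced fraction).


By the scaled semicircle moment identity, m_{2k} = σ^{2k} · C_k with k = 5.
C_5 = (1/(k+1)) · C(2k, k) = (1/6) · C(10, 5) = (1/6) · 252 = 42.
σ^{2k} = (σ²)^k = (37/15)^5 = 69343957/759375.

Therefore m_{10} = σ^{10} · C_5 = (69343957/759375) · 42 = 970815398/253125.


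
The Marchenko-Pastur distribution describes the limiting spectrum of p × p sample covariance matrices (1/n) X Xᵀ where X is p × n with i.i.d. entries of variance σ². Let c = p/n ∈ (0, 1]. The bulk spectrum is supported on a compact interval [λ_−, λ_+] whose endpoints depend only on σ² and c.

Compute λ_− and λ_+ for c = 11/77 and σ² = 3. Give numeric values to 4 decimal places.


c = 11/77 = 0.142857; √c = 0.377964.
λ_− = σ² (1 − √c)² = 3 · (1 − 0.377964)² = 3 · (0.622036)² = 1.160785.
λ_+ = σ² (1 + √c)² = 3 · (1 + 0.377964)² = 3 · (1.377964)² = 5.696358.

Rounded to 4 decimal places: λ_− ≈ 1.1608, λ_+ ≈ 5.6964.


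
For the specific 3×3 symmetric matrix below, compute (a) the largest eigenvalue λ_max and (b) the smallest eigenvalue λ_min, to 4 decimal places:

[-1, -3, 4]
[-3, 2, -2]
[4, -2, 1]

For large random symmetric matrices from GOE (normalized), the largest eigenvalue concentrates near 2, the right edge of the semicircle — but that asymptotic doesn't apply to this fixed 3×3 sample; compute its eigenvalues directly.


Since M is real symmetric, all three eigenvalues are real; they are the roots of det(λI − M) = λ³ − (tr M) λ² + s λ − det M, where s is the sum of the principal 2×2 minors.
tr M = -1 + 2 + 1 = 2.
s = ((-1)·2 − (-3)²) + ((-1)·1 − 4²) + (2·1 − (-2)²) = -11 + (-17) + (-2) = -30.
det M (expand along row 1) = (-1)·(-2) − (-3)·5 + 4·(-2) = 9.
Characteristic polynomial: λ³ − 2λ² − 30λ − 9 = 0.
Substitute λ = y + (tr M)/3 = y + 0.666667 to remove the quadratic term: y³ + p·y + q = 0 with p = s − (tr M)²/3 = -31.333333 and q = −2(tr M)³/27 + (tr M)·s/3 − det M = -29.592593.
Three real roots ⇒ use the trigonometric (Viète) form: r = 2√(−p/3) = 6.463573, φ = arccos(3q/(p·r)) = arccos(0.438354) = 1.117030 rad.
y_k = r·cos(φ/3 − 2πk/3) for k = 0, 1, 2 gives y = 6.020672, -0.973928, -5.046745.
λ_k = y_k + 0.666667 gives λ = 6.6873, -0.3073, -4.3801 (check: the sum is 2.0000 = tr M).

Hence λ_max = 6.6873 and λ_min = -4.3801.


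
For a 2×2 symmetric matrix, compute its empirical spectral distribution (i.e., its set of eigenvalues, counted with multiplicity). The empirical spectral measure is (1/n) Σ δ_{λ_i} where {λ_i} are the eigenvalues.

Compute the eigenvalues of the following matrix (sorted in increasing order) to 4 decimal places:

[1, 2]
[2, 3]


Since M is real symmetric, both eigenvalues are real; they are the roots of det(λI − M) = λ² − (tr M) λ + det M.
tr M = 1 + 3 = 4.
det M = 1·3 − 2² = 3 − 4 = -1.
Characteristic polynomial: λ² − 4λ − 1 = 0.
Discriminant Δ = (tr M)² − 4·det M = 16 − (-4) = 20; √Δ = 4.472136.
λ = (tr M ± √Δ)/2 = (4 ± 4.472136)/2, giving (tr M − √Δ)/2 = -0.2361 and (tr M + √Δ)/2 = 4.2361.

Eigenvalues sorted in increasing order: [-0.2361, 4.2361].


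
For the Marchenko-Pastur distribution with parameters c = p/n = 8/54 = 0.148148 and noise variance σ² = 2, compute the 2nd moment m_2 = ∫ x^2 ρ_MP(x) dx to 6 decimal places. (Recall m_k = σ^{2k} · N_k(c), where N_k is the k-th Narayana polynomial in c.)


E[X²] = σ⁴ (1 + c) (second MP moment). With σ² = 2 (so σ⁴ = 4) and c = 8/54 = 0.148148: E[X²] = 4 · (1 + 0.148148) = 4 · 1.148148.

So E[X^2] = 4.592593.


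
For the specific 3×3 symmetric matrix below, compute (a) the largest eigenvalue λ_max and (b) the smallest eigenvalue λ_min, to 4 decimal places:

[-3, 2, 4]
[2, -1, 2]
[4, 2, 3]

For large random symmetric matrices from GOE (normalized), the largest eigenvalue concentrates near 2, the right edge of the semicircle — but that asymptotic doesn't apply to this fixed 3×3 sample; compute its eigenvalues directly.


Since M is real symmetric, all three eigenvalues are real; they are the roots of det(λI − M) = λ³ − (tr M) λ² + s λ − det M, where s is the sum of the principal 2×2 minors.
tr M = -3 + (-1) + 3 = -1.
s = ((-3)·(-1) − 2²) + ((-3)·3 − 4²) + ((-1)·3 − 2²) = -1 + (-25) + (-7) = -33.
det M (expand along row 1) = (-3)·(-7) − 2·(-2) + 4·8 = 57.
Characteristic polynomial: λ³ + λ² − 33λ − 57 = 0.
Substitute λ = y + (tr M)/3 = y − 0.333333 to remove the quadratic term: y³ + p·y + q = 0 with p = s − (tr M)²/3 = -33.333333 and q = −2(tr M)³/27 + (tr M)·s/3 − det M = -45.925926.
Three real roots ⇒ use the trigonometric (Viète) form: r = 2√(−p/3) = 6.666667, φ = arccos(3q/(p·r)) = arccos(0.620000) = 0.902054 rad.
y_k = r·cos(φ/3 − 2πk/3) for k = 0, 1, 2 gives y = 6.367560, -1.473818, -4.893742.
λ_k = y_k − 0.333333 gives λ = 6.0342, -1.8072, -5.2271 (check: the sum is -1.0000 = tr M).

Hence λ_max = 6.0342 and λ_min = -5.2271.


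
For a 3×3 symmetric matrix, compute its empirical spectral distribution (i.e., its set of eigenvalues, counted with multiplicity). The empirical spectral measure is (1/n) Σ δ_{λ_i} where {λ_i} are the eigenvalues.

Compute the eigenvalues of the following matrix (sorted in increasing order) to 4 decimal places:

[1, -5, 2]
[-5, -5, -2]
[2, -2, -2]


Since M is real symmetric, all three eigenvalues are real; they are the roots of det(λI − M) = λ³ − (tr M) λ² + s λ − det M, where s is the sum of the principal 2×2 minors.
tr M = 1 + (-5) + (-2) = -6.
s = (1·(-5) − (-5)²) + (1·(-2) − 2²) + ((-5)·(-2) − (-2)²) = -30 + (-6) + 6 = -30.
det M (expand along row 1) = 1·6 − (-5)·14 + 2·20 = 116.
Characteristic polynomial: λ³ + 6λ² − 30λ − 116 = 0.
Substitute λ = y + (tr M)/3 = y − 2.000000 to remove the quadratic term: y³ + p·y + q = 0 with p = s − (tr M)²/3 = -42.000000 and q = −2(tr M)³/27 + (tr M)·s/3 − det M = -40.000000.
Three real roots ⇒ use the trigonometric (Viète) form: r = 2√(−p/3) = 7.483315, φ = arccos(3q/(p·r)) = arccos(0.381802) = 1.179051 rad.
y_k = r·cos(φ/3 − 2πk/3) for k = 0, 1, 2 gives y = 6.912770, -0.974409, -5.938361.
λ_k = y_k − 2.000000 gives λ = 4.9128, -2.9744, -7.9384 (check: the sum is -6.0000 = tr M).

Eigenvalues sorted in increasing order: [-7.9384, -2.9744, 4.9128].


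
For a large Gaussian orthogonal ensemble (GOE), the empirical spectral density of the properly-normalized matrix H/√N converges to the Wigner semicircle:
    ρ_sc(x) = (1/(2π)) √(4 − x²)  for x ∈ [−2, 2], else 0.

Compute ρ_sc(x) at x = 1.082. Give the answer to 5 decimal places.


ρ_sc(x) = (1/(2π)) √(4 − x²). With x = 1.082:
  4 − x² = 4 − (1.082)² = 4 − 1.170724 = 2.829276.
  √(4 − x²) = 1.682045.
  1/(2π) = 0.159155.
  ρ_sc(1.082) = 0.159155 · 1.682045 = 0.267706.

Rounded to 5 decimal places: ρ_sc(1.082) ≈ 0.26771.


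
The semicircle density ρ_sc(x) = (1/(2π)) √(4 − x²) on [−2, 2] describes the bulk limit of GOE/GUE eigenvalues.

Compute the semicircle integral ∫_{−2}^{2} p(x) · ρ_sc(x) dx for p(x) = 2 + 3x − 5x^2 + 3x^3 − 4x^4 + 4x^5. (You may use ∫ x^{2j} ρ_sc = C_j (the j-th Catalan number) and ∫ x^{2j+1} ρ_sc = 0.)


Write p(x) = Σ a_i x^i, split into monomials and integrate each against ρ_sc separately.
Using ∫ x^{2j} ρ_sc = C_j = (1/(j+1)) C(2j, j) (Catalan numbers) and ∫ x^{2j+1} ρ_sc = 0 (odd monomials vanish by symmetry):
  i = 0 (even): a_0 · C_{0} = 2 · 1 = 2
  i = 1 (odd): ∫ x^1 ρ_sc = 0 (vanishes)
  i = 2 (even): a_2 · C_{1} = -5 · 1 = -5
  i = 3 (odd): ∫ x^3 ρ_sc = 0 (vanishes)
  i = 4 (even): a_4 · C_{2} = -4 · 2 = -8
  i = 5 (odd): ∫ x^5 ρ_sc = 0 (vanishes)

Summing the contributions: ∫_{−2}^{2} p(x) ρ_sc(x) dx = 2 + (-5) + (-8) = -11.


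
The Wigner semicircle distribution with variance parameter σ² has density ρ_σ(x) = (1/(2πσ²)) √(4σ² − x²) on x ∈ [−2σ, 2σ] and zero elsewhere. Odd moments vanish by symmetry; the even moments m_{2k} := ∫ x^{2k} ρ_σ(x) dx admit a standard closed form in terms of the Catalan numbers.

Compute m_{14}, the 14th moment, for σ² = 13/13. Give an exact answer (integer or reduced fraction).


By the scaled semicircle moment identity, m_{2k} = σ^{2k} · C_k with k = 7.
C_7 = (1/(k+1)) · C(2k, k) = (1/8) · C(14, 7) = (1/8) · 3432 = 429.
σ^{2k} = (σ²)^k = (13/13)^7 = 1.

Therefore m_{14} = σ^{14} · C_7 = 1 · 429 = 429.


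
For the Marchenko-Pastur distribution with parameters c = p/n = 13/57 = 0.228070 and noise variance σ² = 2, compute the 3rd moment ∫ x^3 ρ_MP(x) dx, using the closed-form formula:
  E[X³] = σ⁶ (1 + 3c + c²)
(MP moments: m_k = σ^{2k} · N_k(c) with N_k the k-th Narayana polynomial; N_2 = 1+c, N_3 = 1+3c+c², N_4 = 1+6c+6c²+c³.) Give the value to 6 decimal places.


E[X³] = σ⁶ (1 + 3c + c²) (third MP moment). With σ² = 2 (so σ⁶ = 8) and c = 13/57 = 0.228070: E[X³] = 8 · (1 + 3·0.228070 + (0.228070)²) = 8 · 1.736227.

So E[X^3] = 13.889812.


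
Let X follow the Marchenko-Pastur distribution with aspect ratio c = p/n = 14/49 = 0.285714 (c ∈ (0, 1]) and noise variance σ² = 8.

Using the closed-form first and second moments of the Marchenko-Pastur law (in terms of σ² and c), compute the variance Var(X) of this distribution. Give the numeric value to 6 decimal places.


Recall the MP moments m_1 = E[X] = σ² and m_2 = E[X²] = σ⁴ (1 + c).
m_1 = E[X] = σ² = 8, so m_1² = 64.
m_2 = E[X²] = σ⁴ (1 + c) = 64 · (1 + 0.285714) = 64 · 1.285714 = 82.285714.
(Note m_2 − m_1² simplifies to c · σ⁴ = 0.285714 · 64.)

Var(X) = m_2 − m_1² = 82.285714 − 64 = 18.285714.


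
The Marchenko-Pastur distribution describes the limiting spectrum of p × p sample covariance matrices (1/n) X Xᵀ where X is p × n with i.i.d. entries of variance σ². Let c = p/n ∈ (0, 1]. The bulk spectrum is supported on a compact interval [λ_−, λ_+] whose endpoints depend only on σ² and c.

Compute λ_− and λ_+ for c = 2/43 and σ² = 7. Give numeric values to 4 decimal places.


c = 2/43 = 0.046512; √c = 0.215666.
λ_− = σ² (1 − √c)² = 7 · (1 − 0.215666)² = 7 · (0.784334)² = 4.306264.
λ_+ = σ² (1 + √c)² = 7 · (1 + 0.215666)² = 7 · (1.215666)² = 10.344899.

Rounded to 4 decimal places: λ_− ≈ 4.3063, λ_+ ≈ 10.3449.


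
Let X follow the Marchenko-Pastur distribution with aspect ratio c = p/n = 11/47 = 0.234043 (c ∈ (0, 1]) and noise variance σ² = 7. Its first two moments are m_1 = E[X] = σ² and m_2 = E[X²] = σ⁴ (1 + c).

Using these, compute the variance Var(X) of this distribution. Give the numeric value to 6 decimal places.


m_1 = E[X] = σ² = 7, so m_1² = 49.
m_2 = E[X²] = σ⁴ (1 + c) = 49 · (1 + 0.234043) = 49 · 1.234043 = 60.468085.
(Note m_2 − m_1² simplifies to c · σ⁴ = 0.234043 · 49.)

Var(X) = m_2 − m_1² = 60.468085 − 49 = 11.468085.


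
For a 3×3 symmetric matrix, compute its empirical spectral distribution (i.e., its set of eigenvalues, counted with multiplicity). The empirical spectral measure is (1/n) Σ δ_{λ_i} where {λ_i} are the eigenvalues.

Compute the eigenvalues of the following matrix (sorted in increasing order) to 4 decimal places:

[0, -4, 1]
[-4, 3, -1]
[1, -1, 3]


Since M is real symmetric, all three eigenvalues are real; they are the roots of det(λI − M) = λ³ − (tr M) λ² + s λ − det M, where s is the sum of the principal 2×2 minors.
tr M = 0 + 3 + 3 = 6.
s = (0·3 − (-4)²) + (0·3 − 1²) + (3·3 − (-1)²) = -16 + (-1) + 8 = -9.
det M (expand along row 1) = 0·8 − (-4)·(-11) + 1·1 = -43.
Characteristic polynomial: λ³ − 6λ² − 9λ + 43 = 0.
Substitute λ = y + (tr M)/3 = y + 2.000000 to remove the quadratic term: y³ + p·y + q = 0 with p = s − (tr M)²/3 = -21.000000 and q = −2(tr M)³/27 + (tr M)·s/3 − det M = 9.000000.
Three real roots ⇒ use the trigonometric (Viète) form: r = 2√(−p/3) = 5.291503, φ = arccos(3q/(p·r)) = arccos(-0.242977) = 1.816230 rad.
y_k = r·cos(φ/3 − 2πk/3) for k = 0, 1, 2 gives y = 4.351038, 0.432422, -4.783459.
λ_k = y_k + 2.000000 gives λ = 6.3510, 2.4324, -2.7835 (check: the sum is 6.0000 = tr M).

Eigenvalues sorted in increasing order: [-2.7835, 2.4324, 6.3510].


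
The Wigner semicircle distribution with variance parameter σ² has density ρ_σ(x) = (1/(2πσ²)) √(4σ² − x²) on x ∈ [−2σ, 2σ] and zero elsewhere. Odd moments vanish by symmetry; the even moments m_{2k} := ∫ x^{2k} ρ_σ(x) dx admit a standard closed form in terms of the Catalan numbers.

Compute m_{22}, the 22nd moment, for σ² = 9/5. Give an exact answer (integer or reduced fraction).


By the scaled semicircle moment identity, m_{2k} = σ^{2k} · C_k with k = 11.
C_11 = (1/(k+1)) · C(2k, k) = (1/12) · C(22, 11) = (1/12) · 705432 = 58786.
σ^{2k} = (σ²)^k = (9/5)^11 = 31381059609/48828125.

Therefore m_{22} = σ^{22} · C_11 = (31381059609/48828125) · 58786 = 1844766970174674/48828125.


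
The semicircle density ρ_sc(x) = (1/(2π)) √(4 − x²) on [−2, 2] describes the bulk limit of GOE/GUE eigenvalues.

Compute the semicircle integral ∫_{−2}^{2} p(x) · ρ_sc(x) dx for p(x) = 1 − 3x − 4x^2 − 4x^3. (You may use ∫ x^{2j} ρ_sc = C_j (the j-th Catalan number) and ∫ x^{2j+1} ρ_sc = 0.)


Write p(x) = Σ a_i x^i, split into monomials and integrate each against ρ_sc separately.
Using ∫ x^{2j} ρ_sc = C_j = (1/(j+1)) C(2j, j) (Catalan numbers) and ∫ x^{2j+1} ρ_sc = 0 (odd monomials vanish by symmetry):
  i = 0 (even): a_0 · C_{0} = 1 · 1 = 1
  i = 1 (odd): ∫ x^1 ρ_sc = 0 (vanishes)
  i = 2 (even): a_2 · C_{1} = -4 · 1 = -4
  i = 3 (odd): ∫ x^3 ρ_sc = 0 (vanishes)

Summing the contributions: ∫_{−2}^{2} p(x) ρ_sc(x) dx = 1 + (-4) = -3.


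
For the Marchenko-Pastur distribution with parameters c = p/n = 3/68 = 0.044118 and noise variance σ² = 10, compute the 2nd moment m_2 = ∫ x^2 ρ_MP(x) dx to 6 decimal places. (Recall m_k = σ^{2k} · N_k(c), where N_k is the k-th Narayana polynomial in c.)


E[X²] = σ⁴ (1 + c) (second MP moment). With σ² = 10 (so σ⁴ = 100) and c = 3/68 = 0.044118: E[X²] = 100 · (1 + 0.044118) = 100 · 1.044118.

So E[X^2] = 104.411765.


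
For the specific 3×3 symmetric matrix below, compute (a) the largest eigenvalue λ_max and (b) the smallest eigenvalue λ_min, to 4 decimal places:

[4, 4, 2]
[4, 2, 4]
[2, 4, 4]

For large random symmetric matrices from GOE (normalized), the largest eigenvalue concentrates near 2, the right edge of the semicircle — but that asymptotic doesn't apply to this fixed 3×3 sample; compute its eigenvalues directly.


Since M is real symmetric, all three eigenvalues are real; they are the roots of det(λI − M) = λ³ − (tr M) λ² + s λ − det M, where s is the sum of the principal 2×2 minors.
tr M = 4 + 2 + 4 = 10.
s = (4·2 − 4²) + (4·4 − 2²) + (2·4 − 4²) = -8 + 12 + (-8) = -4.
det M (expand along row 1) = 4·(-8) − 4·8 + 2·12 = -40.
Characteristic polynomial: λ³ − 10λ² − 4λ + 40 = 0.
Substitute λ = y + (tr M)/3 = y + 3.333333 to remove the quadratic term: y³ + p·y + q = 0 with p = s − (tr M)²/3 = -37.333333 and q = −2(tr M)³/27 + (tr M)·s/3 − det M = -47.407407.
Three real roots ⇒ use the trigonometric (Viète) form: r = 2√(−p/3) = 7.055337, φ = arccos(3q/(p·r)) = arccos(0.539949) = 1.000420 rad.
y_k = r·cos(φ/3 − 2πk/3) for k = 0, 1, 2 gives y = 6.666667, -1.333333, -5.333333.
λ_k = y_k + 3.333333 gives λ = 10.0000, 2.0000, -2.0000 (check: the sum is 10.0000 = tr M).

Hence λ_max = 10.0000 and λ_min = -2.0000.


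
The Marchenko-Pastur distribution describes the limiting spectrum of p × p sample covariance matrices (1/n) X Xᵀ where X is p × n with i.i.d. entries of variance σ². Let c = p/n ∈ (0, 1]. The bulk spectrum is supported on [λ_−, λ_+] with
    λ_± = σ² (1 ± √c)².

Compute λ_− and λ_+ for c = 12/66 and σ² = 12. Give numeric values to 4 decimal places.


c = 12/66 = 0.181818; √c = 0.426401.
λ_− = σ² (1 − √c)² = 12 · (1 − 0.426401)² = 12 · (0.573599)² = 3.948184.
λ_+ = σ² (1 + √c)² = 12 · (1 + 0.426401)² = 12 · (1.426401)² = 24.415453.

Rounded to 4 decimal places: λ_− ≈ 3.9482, λ_+ ≈ 24.4155.


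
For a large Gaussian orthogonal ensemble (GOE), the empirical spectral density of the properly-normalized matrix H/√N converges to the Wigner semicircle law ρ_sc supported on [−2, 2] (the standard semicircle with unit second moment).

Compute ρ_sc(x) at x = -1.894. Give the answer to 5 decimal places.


ρ_sc(x) = (1/(2π)) √(4 − x²). With x = -1.894:
  4 − x² = 4 − (-1.894)² = 4 − 3.587236 = 0.412764.
  √(4 − x²) = 0.642467.
  1/(2π) = 0.159155.
  ρ_sc(-1.894) = 0.159155 · 0.642467 = 0.102252.

Rounded to 5 decimal places: ρ_sc(-1.894) ≈ 0.10225.


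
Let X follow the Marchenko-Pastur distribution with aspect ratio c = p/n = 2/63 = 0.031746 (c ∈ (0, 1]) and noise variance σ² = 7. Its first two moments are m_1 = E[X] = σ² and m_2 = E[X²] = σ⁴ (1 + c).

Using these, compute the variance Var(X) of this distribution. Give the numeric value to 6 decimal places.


m_1 = E[X] = σ² = 7, so m_1² = 49.
m_2 = E[X²] = σ⁴ (1 + c) = 49 · (1 + 0.031746) = 49 · 1.031746 = 50.555556.
(Note m_2 − m_1² simplifies to c · σ⁴ = 0.031746 · 49.)

Var(X) = m_2 − m_1² = 50.555556 − 49 = 1.555556.


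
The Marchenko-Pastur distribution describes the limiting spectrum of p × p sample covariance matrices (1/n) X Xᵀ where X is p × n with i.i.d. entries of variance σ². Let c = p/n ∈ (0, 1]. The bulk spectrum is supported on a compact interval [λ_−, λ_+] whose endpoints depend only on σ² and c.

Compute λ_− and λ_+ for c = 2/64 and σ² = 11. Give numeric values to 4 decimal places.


c = 2/64 = 0.031250; √c = 0.176777.
λ_− = σ² (1 − √c)² = 11 · (1 − 0.176777)² = 11 · (0.823223)² = 7.454663.
λ_+ = σ² (1 + √c)² = 11 · (1 + 0.176777)² = 11 · (1.176777)² = 15.232837.

Rounded to 4 decimal places: λ_− ≈ 7.4547, λ_+ ≈ 15.2328.


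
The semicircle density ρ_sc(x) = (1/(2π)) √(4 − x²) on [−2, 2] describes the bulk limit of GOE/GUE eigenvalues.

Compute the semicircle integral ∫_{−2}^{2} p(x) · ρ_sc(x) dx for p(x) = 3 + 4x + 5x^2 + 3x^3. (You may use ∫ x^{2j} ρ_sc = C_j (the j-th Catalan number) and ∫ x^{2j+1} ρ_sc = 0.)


Write p(x) = Σ a_i x^i, split into monomials and integrate each against ρ_sc separately.
Using ∫ x^{2j} ρ_sc = C_j = (1/(j+1)) C(2j, j) (Catalan numbers) and ∫ x^{2j+1} ρ_sc = 0 (odd monomials vanish by symmetry):
  i = 0 (even): a_0 · C_{0} = 3 · 1 = 3
  i = 1 (odd): ∫ x^1 ρ_sc = 0 (vanishes)
  i = 2 (even): a_2 · C_{1} = 5 · 1 = 5
  i = 3 (odd): ∫ x^3 ρ_sc = 0 (vanishes)

Summing the contributions: ∫_{−2}^{2} p(x) ρ_sc(x) dx = 3 + 5 = 8.


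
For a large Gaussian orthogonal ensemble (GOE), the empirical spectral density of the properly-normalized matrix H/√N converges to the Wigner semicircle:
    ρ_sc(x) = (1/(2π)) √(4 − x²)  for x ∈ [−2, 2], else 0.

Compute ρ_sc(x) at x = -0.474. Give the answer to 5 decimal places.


ρ_sc(x) = (1/(2π)) √(4 − x²). With x = -0.474:
  4 − x² = 4 − (-0.474)² = 4 − 0.224676 = 3.775324.
  √(4 − x²) = 1.943019.
  1/(2π) = 0.159155.
  ρ_sc(-0.474) = 0.159155 · 1.943019 = 0.309241.

Rounded to 5 decimal places: ρ_sc(-0.474) ≈ 0.30924.


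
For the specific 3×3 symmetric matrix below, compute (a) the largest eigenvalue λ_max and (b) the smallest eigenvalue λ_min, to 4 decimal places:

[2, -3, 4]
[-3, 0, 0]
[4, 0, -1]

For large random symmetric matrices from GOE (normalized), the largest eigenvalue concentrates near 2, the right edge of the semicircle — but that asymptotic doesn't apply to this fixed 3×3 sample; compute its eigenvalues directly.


Since M is real symmetric, all three eigenvalues are real; they are the roots of det(λI − M) = λ³ − (tr M) λ² + s λ − det M, where s is the sum of the principal 2×2 minors.
tr M = 2 + 0 + (-1) = 1.
s = (2·0 − (-3)²) + (2·(-1) − 4²) + (0·(-1) − 0²) = -9 + (-18) + 0 = -27.
det M (expand along row 1) = 2·0 − (-3)·3 + 4·0 = 9.
Characteristic polynomial: λ³ − λ² − 27λ − 9 = 0.
Substitute λ = y + (tr M)/3 = y + 0.333333 to remove the quadratic term: y³ + p·y + q = 0 with p = s − (tr M)²/3 = -27.333333 and q = −2(tr M)³/27 + (tr M)·s/3 − det M = -18.074074.
Three real roots ⇒ use the trigonometric (Viète) form: r = 2√(−p/3) = 6.036923, φ = arccos(3q/(p·r)) = arccos(0.328601) = 1.235974 rad.
y_k = r·cos(φ/3 − 2πk/3) for k = 0, 1, 2 gives y = 5.531785, -0.672367, -4.859418.
λ_k = y_k + 0.333333 gives λ = 5.8651, -0.3390, -4.5261 (check: the sum is 1.0000 = tr M).

Hence λ_max = 5.8651 and λ_min = -4.5261.


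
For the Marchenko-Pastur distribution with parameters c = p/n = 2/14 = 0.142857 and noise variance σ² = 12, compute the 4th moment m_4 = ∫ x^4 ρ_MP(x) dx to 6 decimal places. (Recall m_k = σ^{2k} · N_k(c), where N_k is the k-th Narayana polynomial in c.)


E[X⁴] = σ⁸ (1 + 6c + 6c² + c³) (fourth MP moment). With σ² = 12 (so σ⁸ = 20736) and c = 2/14 = 0.142857: E[X⁴] = 20736 · (1 + 6·0.142857 + 6·(0.142857)² + (0.142857)³) = 20736 · 1.982507.

So E[X^4] = 41109.271137.


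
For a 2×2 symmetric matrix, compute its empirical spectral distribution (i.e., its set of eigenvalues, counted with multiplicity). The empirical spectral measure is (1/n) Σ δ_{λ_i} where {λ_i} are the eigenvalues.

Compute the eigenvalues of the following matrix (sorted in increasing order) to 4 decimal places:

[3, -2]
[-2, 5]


Since M is real symmetric, both eigenvalues are real; they are the roots of det(λI − M) = λ² − (tr M) λ + det M.
tr M = 3 + 5 = 8.
det M = 3·5 − (-2)² = 15 − 4 = 11.
Characteristic polynomial: λ² − 8λ + 11 = 0.
Discriminant Δ = (tr M)² − 4·det M = 64 − 44 = 20; √Δ = 4.472136.
λ = (tr M ± √Δ)/2 = (8 ± 4.472136)/2, giving (tr M − √Δ)/2 = 1.7639 and (tr M + √Δ)/2 = 6.2361.

Eigenvalues sorted in increasing order: [1.7639, 6.2361].


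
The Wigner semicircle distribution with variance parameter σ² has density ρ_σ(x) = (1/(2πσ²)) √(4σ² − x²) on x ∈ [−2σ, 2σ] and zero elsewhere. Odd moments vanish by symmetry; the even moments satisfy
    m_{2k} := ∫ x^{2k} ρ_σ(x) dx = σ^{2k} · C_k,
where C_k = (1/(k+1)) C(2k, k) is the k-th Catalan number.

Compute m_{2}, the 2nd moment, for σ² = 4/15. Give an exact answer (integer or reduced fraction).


By the scaled semicircle moment identity, m_{2k} = σ^{2k} · C_k with k = 1.
C_1 = (1/(k+1)) · C(2k, k) = (1/2) · C(2, 1) = (1/2) · 2 = 1.
σ^{2k} = (σ²)^k = (4/15)^1 = 4/15.

Therefore m_{2} = σ^{2} · C_1 = (4/15) · 1 = 4/15.


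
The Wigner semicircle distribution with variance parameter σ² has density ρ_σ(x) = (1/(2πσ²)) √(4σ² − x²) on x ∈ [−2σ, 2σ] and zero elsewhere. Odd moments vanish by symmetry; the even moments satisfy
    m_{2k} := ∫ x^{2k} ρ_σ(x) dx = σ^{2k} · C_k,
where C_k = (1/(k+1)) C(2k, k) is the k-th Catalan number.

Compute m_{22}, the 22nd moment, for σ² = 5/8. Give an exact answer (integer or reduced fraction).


By the scaled semicircle moment identity, m_{2k} = σ^{2k} · C_k with k = 11.
C_11 = (1/(k+1)) · C(2k, k) = (1/12) · C(22, 11) = (1/12) · 705432 = 58786.
σ^{2k} = (σ²)^k = (5/8)^11 = 48828125/8589934592.

Therefore m_{22} = σ^{22} · C_11 = (48828125/8589934592) · 58786 = 1435205078125/4294967296.


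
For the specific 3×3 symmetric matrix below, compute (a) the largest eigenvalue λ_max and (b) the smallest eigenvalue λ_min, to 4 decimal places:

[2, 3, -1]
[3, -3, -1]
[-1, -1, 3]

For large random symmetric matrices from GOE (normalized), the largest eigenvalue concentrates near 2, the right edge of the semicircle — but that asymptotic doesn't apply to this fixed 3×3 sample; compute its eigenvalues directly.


Since M is real symmetric, all three eigenvalues are real; they are the roots of det(λI − M) = λ³ − (tr M) λ² + s λ − det M, where s is the sum of the principal 2×2 minors.
tr M = 2 + (-3) + 3 = 2.
s = (2·(-3) − 3²) + (2·3 − (-1)²) + ((-3)·3 − (-1)²) = -15 + 5 + (-10) = -20.
det M (expand along row 1) = 2·(-10) − 3·8 + (-1)·(-6) = -38.
Characteristic polynomial: λ³ − 2λ² − 20λ + 38 = 0.
Substitute λ = y + (tr M)/3 = y + 0.666667 to remove the quadratic term: y³ + p·y + q = 0 with p = s − (tr M)²/3 = -21.333333 and q = −2(tr M)³/27 + (tr M)·s/3 − det M = 24.074074.
Three real roots ⇒ use the trigonometric (Viète) form: r = 2√(−p/3) = 5.333333, φ = arccos(3q/(p·r)) = arccos(-0.634766) = 2.258501 rad.
y_k = r·cos(φ/3 − 2πk/3) for k = 0, 1, 2 gives y = 3.892023, 1.211907, -5.103930.
λ_k = y_k + 0.666667 gives λ = 4.5587, 1.8786, -4.4373 (check: the sum is 2.0000 = tr M).

Hence λ_max = 4.5587 and λ_min = -4.4373.


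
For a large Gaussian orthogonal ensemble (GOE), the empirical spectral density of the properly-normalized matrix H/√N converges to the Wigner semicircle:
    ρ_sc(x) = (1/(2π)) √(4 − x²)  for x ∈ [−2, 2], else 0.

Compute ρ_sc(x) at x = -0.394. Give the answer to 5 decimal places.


ρ_sc(x) = (1/(2π)) √(4 − x²). With x = -0.394:
  4 − x² = 4 − (-0.394)² = 4 − 0.155236 = 3.844764.
  √(4 − x²) = 1.960807.
  1/(2π) = 0.159155.
  ρ_sc(-0.394) = 0.159155 · 1.960807 = 0.312072.

Rounded to 5 decimal places: ρ_sc(-0.394) ≈ 0.31207.


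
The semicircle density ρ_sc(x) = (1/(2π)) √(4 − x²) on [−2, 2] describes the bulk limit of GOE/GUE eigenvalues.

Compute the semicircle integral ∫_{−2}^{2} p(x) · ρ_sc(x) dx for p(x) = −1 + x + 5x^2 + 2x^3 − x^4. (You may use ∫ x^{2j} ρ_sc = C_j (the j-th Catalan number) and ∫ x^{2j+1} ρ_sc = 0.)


Write p(x) = Σ a_i x^i, split into monomials and integrate each against ρ_sc separately.
Using ∫ x^{2j} ρ_sc = C_j = (1/(j+1)) C(2j, j) (Catalan numbers) and ∫ x^{2j+1} ρ_sc = 0 (odd monomials vanish by symmetry):
  i = 0 (even): a_0 · C_{0} = -1 · 1 = -1
  i = 1 (odd): ∫ x^1 ρ_sc = 0 (vanishes)
  i = 2 (even): a_2 · C_{1} = 5 · 1 = 5
  i = 3 (odd): ∫ x^3 ρ_sc = 0 (vanishes)
  i = 4 (even): a_4 · C_{2} = -1 · 2 = -2

Summing the contributions: ∫_{−2}^{2} p(x) ρ_sc(x) dx = (-1) + 5 + (-2) = 2.


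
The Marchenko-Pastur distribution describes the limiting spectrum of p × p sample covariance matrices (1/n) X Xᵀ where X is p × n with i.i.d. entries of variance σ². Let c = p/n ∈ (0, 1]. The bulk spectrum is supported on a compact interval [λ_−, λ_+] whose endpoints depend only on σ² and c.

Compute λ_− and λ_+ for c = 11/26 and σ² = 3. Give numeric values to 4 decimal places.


c = 11/26 = 0.423077; √c = 0.650444.
λ_− = σ² (1 − √c)² = 3 · (1 − 0.650444)² = 3 · (0.349556)² = 0.366569.
λ_+ = σ² (1 + √c)² = 3 · (1 + 0.650444)² = 3 · (1.650444)² = 8.171893.

Rounded to 4 decimal places: λ_− ≈ 0.3666, λ_+ ≈ 8.1719.


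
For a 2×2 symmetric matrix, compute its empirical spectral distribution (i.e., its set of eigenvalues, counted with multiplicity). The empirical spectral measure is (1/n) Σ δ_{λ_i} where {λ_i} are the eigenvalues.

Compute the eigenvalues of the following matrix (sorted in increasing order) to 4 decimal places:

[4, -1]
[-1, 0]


Since M is real symmetric, both eigenvalues are real; they are the roots of det(λI − M) = λ² − (tr M) λ + det M.
tr M = 4 + 0 = 4.
det M = 4·0 − (-1)² = 0 − 1 = -1.
Characteristic polynomial: λ² − 4λ − 1 = 0.
Discriminant Δ = (tr M)² − 4·det M = 16 − (-4) = 20; √Δ = 4.472136.
λ = (tr M ± √Δ)/2 = (4 ± 4.472136)/2, giving (tr M − √Δ)/2 = -0.2361 and (tr M + √Δ)/2 = 4.2361.

Eigenvalues sorted in increasing order: [-0.2361, 4.2361].


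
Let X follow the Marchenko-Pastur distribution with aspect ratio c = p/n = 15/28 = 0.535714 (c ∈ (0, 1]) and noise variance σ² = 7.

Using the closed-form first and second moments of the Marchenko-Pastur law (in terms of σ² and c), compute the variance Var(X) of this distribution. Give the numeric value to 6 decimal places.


Recall the MP moments m_1 = E[X] = σ² and m_2 = E[X²] = σ⁴ (1 + c).
m_1 = E[X] = σ² = 7, so m_1² = 49.
m_2 = E[X²] = σ⁴ (1 + c) = 49 · (1 + 0.535714) = 49 · 1.535714 = 75.250000.
(Note m_2 − m_1² simplifies to c · σ⁴ = 0.535714 · 49.)

Var(X) = m_2 − m_1² = 75.250000 − 49 = 26.250000.


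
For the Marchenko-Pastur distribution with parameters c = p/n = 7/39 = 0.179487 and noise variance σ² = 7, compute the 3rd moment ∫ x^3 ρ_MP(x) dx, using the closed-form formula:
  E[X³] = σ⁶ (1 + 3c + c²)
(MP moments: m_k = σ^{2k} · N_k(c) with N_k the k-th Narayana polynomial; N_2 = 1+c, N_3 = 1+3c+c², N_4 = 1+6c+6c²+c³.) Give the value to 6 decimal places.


E[X³] = σ⁶ (1 + 3c + c²) (third MP moment). With σ² = 7 (so σ⁶ = 343) and c = 7/39 = 0.179487: E[X³] = 343 · (1 + 3·0.179487 + (0.179487)²) = 343 · 1.570677.

So E[X^3] = 538.742275.


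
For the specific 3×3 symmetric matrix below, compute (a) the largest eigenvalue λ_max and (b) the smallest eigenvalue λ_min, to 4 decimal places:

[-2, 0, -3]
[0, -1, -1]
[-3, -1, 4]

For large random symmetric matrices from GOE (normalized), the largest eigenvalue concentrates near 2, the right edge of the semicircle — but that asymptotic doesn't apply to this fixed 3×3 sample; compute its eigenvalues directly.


Since M is real symmetric, all three eigenvalues are real; they are the roots of det(λI − M) = λ³ − (tr M) λ² + s λ − det M, where s is the sum of the principal 2×2 minors.
tr M = -2 + (-1) + 4 = 1.
s = ((-2)·(-1) − 0²) + ((-2)·4 − (-3)²) + ((-1)·4 − (-1)²) = 2 + (-17) + (-5) = -20.
det M (expand along row 1) = (-2)·(-5) − 0·(-3) + (-3)·(-3) = 19.
Characteristic polynomial: λ³ − λ² − 20λ − 19 = 0.
Substitute λ = y + (tr M)/3 = y + 0.333333 to remove the quadratic term: y³ + p·y + q = 0 with p = s − (tr M)²/3 = -20.333333 and q = −2(tr M)³/27 + (tr M)·s/3 − det M = -25.740741.
Three real roots ⇒ use the trigonometric (Viète) form: r = 2√(−p/3) = 5.206833, φ = arccos(3q/(p·r)) = arccos(0.729390) = 0.753366 rad.
y_k = r·cos(φ/3 − 2πk/3) for k = 0, 1, 2 gives y = 5.043517, -1.401251, -3.642266.
λ_k = y_k + 0.333333 gives λ = 5.3769, -1.0679, -3.3089 (check: the sum is 1.0000 = tr M).

Hence λ_max = 5.3769 and λ_min = -3.3089.


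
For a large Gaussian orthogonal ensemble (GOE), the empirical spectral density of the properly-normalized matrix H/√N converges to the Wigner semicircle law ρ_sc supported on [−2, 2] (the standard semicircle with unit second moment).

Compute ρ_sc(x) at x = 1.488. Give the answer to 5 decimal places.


ρ_sc(x) = (1/(2π)) √(4 − x²). With x = 1.488:
  4 − x² = 4 − (1.488)² = 4 − 2.214144 = 1.785856.
  √(4 − x²) = 1.336359.
  1/(2π) = 0.159155.
  ρ_sc(1.488) = 0.159155 · 1.336359 = 0.212688.

Rounded to 5 decimal places: ρ_sc(1.488) ≈ 0.21269.


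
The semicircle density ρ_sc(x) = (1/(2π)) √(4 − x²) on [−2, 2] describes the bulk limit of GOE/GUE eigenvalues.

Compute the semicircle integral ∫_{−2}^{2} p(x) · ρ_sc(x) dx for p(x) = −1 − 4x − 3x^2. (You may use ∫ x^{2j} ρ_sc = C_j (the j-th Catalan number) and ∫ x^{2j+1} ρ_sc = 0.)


Write p(x) = Σ a_i x^i, split into monomials and integrate each against ρ_sc separately.
Using ∫ x^{2j} ρ_sc = C_j = (1/(j+1)) C(2j, j) (Catalan numbers) and ∫ x^{2j+1} ρ_sc = 0 (odd monomials vanish by symmetry):
  i = 0 (even): a_0 · C_{0} = -1 · 1 = -1
  i = 1 (odd): ∫ x^1 ρ_sc = 0 (vanishes)
  i = 2 (even): a_2 · C_{1} = -3 · 1 = -3

Summing the contributions: ∫_{−2}^{2} p(x) ρ_sc(x) dx = (-1) + (-3) = -4.


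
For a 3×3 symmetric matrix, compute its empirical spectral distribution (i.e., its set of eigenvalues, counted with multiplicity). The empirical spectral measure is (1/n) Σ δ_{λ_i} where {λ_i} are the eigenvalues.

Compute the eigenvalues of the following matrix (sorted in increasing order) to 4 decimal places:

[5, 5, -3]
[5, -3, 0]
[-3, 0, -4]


Since M is real symmetric, all three eigenvalues are real; they are the roots of det(λI − M) = λ³ − (tr M) λ² + s λ − det M, where s is the sum of the principal 2×2 minors.
tr M = 5 + (-3) + (-4) = -2.
s = (5·(-3) − 5²) + (5·(-4) − (-3)²) + ((-3)·(-4) − 0²) = -40 + (-29) + 12 = -57.
det M (expand along row 1) = 5·12 − 5·(-20) + (-3)·(-9) = 187.
Characteristic polynomial: λ³ + 2λ² − 57λ − 187 = 0.
Substitute λ = y + (tr M)/3 = y − 0.666667 to remove the quadratic term: y³ + p·y + q = 0 with p = s − (tr M)²/3 = -58.333333 and q = −2(tr M)³/27 + (tr M)·s/3 − det M = -148.407407.
Three real roots ⇒ use the trigonometric (Viète) form: r = 2√(−p/3) = 8.819171, φ = arccos(3q/(p·r)) = arccos(0.865431) = 0.524787 rad.
y_k = r·cos(φ/3 − 2πk/3) for k = 0, 1, 2 gives y = 8.684581, -3.013051, -5.671529.
λ_k = y_k − 0.666667 gives λ = 8.0179, -3.6797, -6.3382 (check: the sum is -2.0000 = tr M).

Eigenvalues sorted in increasing order: [-6.3382, -3.6797, 8.0179].


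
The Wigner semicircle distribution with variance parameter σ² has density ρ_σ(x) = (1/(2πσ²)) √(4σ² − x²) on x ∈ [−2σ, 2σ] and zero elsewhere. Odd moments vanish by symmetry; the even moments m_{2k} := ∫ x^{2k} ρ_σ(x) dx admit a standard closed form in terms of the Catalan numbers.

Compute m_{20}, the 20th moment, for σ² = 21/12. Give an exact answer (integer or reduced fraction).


By the scaled semicircle moment identity, m_{2k} = σ^{2k} · C_k with k = 10.
C_10 = (1/(k+1)) · C(2k, k) = (1/11) · C(20, 10) = (1/11) · 184756 = 16796.
σ^{2k} = (σ²)^k = (21/12)^10 = 282475249/1048576.

Therefore m_{20} = σ^{20} · C_10 = (282475249/1048576) · 16796 = 1186113570551/262144.


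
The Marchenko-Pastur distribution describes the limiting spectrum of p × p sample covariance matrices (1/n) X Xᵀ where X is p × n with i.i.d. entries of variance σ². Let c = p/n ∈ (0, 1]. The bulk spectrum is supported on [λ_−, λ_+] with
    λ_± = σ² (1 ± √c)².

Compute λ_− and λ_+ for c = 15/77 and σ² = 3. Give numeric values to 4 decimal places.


c = 15/77 = 0.194805; √c = 0.441367.
λ_− = σ² (1 − √c)² = 3 · (1 − 0.441367)² = 3 · (0.558633)² = 0.936211.
λ_+ = σ² (1 + √c)² = 3 · (1 + 0.441367)² = 3 · (1.441367)² = 6.232620.

Rounded to 4 decimal places: λ_− ≈ 0.9362, λ_+ ≈ 6.2326.


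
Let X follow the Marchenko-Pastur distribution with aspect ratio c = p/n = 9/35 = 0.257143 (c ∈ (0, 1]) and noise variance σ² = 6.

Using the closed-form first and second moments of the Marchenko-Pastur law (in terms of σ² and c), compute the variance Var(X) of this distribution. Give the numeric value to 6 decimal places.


Recall the MP moments m_1 = E[X] = σ² and m_2 = E[X²] = σ⁴ (1 + c).
m_1 = E[X] = σ² = 6, so m_1² = 36.
m_2 = E[X²] = σ⁴ (1 + c) = 36 · (1 + 0.257143) = 36 · 1.257143 = 45.257143.
(Note m_2 − m_1² simplifies to c · σ⁴ = 0.257143 · 36.)

Var(X) = m_2 − m_1² = 45.257143 − 36 = 9.257143.


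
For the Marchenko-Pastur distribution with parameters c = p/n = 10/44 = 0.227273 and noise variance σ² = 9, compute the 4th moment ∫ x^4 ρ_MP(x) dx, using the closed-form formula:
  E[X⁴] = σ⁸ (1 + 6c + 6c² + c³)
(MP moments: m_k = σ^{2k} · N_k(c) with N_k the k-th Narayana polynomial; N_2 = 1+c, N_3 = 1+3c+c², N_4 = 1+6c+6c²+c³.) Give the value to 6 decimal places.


E[X⁴] = σ⁸ (1 + 6c + 6c² + c³) (fourth MP moment). With σ² = 9 (so σ⁸ = 6561) and c = 10/44 = 0.227273: E[X⁴] = 6561 · (1 + 6·0.227273 + 6·(0.227273)² + (0.227273)³) = 6561 · 2.685293.

So E[X^4] = 17618.207457.


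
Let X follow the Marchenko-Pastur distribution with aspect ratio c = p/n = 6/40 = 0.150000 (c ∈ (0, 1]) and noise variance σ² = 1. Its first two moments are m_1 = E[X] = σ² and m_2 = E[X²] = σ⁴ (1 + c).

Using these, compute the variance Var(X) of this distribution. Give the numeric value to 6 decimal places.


m_1 = E[X] = σ² = 1, so m_1² = 1.
m_2 = E[X²] = σ⁴ (1 + c) = 1 · (1 + 0.150000) = 1 · 1.150000 = 1.150000.
(Note m_2 − m_1² simplifies to c · σ⁴ = 0.150000 · 1.)

Var(X) = m_2 − m_1² = 1.150000 − 1 = 0.150000.


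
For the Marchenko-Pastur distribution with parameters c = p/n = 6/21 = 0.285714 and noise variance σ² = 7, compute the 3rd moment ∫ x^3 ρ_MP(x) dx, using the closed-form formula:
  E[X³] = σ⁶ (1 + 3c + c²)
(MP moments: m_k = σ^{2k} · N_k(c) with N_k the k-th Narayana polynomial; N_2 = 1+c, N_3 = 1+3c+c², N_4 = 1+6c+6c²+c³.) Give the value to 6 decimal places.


E[X³] = σ⁶ (1 + 3c + c²) (third MP moment). With σ² = 7 (so σ⁶ = 343) and c = 6/21 = 0.285714: E[X³] = 343 · (1 + 3·0.285714 + (0.285714)²) = 343 · 1.938776.

So E[X^3] = 665.000000.


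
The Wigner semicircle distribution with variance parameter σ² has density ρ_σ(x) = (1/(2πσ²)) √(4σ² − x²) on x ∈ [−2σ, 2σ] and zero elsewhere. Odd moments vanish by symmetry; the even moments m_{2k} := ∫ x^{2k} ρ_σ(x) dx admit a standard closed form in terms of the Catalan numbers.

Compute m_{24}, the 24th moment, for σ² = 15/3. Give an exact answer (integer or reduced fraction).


By the scaled semicircle moment identity, m_{2k} = σ^{2k} · C_k with k = 12.
C_12 = (1/(k+1)) · C(2k, k) = (1/13) · C(24, 12) = (1/13) · 2704156 = 208012.
σ^{2k} = (σ²)^k = (15/3)^12 = 244140625.

Therefore m_{24} = σ^{24} · C_12 = 244140625 · 208012 = 50784179687500.


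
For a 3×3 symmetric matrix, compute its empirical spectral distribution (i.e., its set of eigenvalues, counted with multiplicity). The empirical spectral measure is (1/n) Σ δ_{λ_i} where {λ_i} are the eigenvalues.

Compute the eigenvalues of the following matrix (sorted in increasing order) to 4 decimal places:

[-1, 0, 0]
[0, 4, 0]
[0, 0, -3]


Since M is real symmetric, all three eigenvalues are real; they are the roots of det(λI − M) = λ³ − (tr M) λ² + s λ − det M, where s is the sum of the principal 2×2 minors.
tr M = -1 + 4 + (-3) = 0.
s = ((-1)·4 − 0²) + ((-1)·(-3) − 0²) + (4·(-3) − 0²) = -4 + 3 + (-12) = -13.
det M (expand along row 1) = (-1)·(-12) − 0·0 + 0·0 = 12.
Characteristic polynomial: λ³ − 13λ − 12 = 0.
Substitute λ = y + (tr M)/3 = y + 0.000000 to remove the quadratic term: y³ + p·y + q = 0 with p = s − (tr M)²/3 = -13.000000 and q = −2(tr M)³/27 + (tr M)·s/3 − det M = -12.000000.
Three real roots ⇒ use the trigonometric (Viète) form: r = 2√(−p/3) = 4.163332, φ = arccos(3q/(p·r)) = arccos(0.665148) = 0.843105 rad.
y_k = r·cos(φ/3 − 2πk/3) for k = 0, 1, 2 gives y = 4.000000, -1.000000, -3.000000.
λ_k = y_k + 0.000000 gives λ = 4.0000, -1.0000, -3.0000 (check: the sum is 0.0000 = tr M).

Eigenvalues sorted in increasing order: [-3.0000, -1.0000, 4.0000].


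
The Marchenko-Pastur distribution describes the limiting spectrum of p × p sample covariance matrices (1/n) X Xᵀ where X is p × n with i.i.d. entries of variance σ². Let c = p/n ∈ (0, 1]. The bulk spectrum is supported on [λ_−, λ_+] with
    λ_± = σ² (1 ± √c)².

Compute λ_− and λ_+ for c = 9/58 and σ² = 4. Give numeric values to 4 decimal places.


c = 9/58 = 0.155172; √c = 0.393919.
λ_− = σ² (1 − √c)² = 4 · (1 − 0.393919)² = 4 · (0.606081)² = 1.469335.
λ_+ = σ² (1 + √c)² = 4 · (1 + 0.393919)² = 4 · (1.393919)² = 7.772044.

Rounded to 4 decimal places: λ_− ≈ 1.4693, λ_+ ≈ 7.7720.
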